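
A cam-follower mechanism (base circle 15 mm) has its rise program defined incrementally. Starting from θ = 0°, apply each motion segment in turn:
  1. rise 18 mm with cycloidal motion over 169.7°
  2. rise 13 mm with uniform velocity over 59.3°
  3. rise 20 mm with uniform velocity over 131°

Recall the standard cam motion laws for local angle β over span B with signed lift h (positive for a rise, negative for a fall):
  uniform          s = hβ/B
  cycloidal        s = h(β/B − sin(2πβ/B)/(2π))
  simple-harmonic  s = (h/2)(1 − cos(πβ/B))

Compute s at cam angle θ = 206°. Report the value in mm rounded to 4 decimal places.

seg 1 [0°–169.7°] cycloidal, h=18: full span → s += 18 → s = 18.0000
seg 2 [169.7°–229°] uniform, h=13: θ=206° here. β=36.3, B=59.3. 13·36.3/59.3 = 7.9578 → s = 25.9578

25.9578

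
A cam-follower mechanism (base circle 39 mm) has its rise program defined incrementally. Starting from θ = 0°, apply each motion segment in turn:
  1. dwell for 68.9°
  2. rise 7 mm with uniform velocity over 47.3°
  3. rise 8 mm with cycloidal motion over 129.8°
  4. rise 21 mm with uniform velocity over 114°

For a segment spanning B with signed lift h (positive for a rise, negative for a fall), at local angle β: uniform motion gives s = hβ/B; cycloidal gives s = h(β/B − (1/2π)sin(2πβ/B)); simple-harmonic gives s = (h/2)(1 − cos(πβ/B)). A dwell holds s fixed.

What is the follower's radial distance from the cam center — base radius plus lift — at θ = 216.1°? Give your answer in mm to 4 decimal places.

seg 1 [0°–68.9°] dwell: s stays 0.0000
seg 2 [68.9°–116.2°] uniform, h=7: full span → s += 7 → s = 7.0000
seg 3 [116.2°–246°] cycloidal, h=8: θ=216.1° here. β=99.9, B=129.8. 8·(0.7696 − sin(2π·0.7696)/(2π)) = 7.4207 → s = 14.4207
radial distance = base radius + s = 39 + 14.4207 = 53.4207

53.4207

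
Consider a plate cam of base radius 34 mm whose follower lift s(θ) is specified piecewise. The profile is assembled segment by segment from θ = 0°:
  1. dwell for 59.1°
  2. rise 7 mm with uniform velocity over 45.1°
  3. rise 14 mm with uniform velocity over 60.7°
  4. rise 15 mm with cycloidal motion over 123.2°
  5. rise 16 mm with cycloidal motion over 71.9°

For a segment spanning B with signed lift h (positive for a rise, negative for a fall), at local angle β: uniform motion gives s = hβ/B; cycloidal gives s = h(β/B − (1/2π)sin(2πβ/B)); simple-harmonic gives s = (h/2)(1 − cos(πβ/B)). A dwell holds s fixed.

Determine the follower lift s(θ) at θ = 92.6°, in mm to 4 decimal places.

seg 1 [0°–59.1°] dwell: s stays 0.0000
seg 2 [59.1°–104.2°] uniform, h=7: θ=92.6° here. β=33.5, B=45.1. 7·33.5/45.1 = 5.1996 → s = 5.1996

5.1996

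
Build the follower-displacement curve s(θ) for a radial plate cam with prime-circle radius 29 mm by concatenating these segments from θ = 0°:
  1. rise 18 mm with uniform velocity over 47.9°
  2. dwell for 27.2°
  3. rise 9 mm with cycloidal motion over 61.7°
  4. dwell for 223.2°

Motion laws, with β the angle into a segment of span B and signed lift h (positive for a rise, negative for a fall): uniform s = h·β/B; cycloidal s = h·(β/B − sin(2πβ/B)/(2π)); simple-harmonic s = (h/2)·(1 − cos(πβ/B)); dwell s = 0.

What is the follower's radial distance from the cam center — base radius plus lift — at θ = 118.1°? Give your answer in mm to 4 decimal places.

seg 1 [0°–47.9°] uniform, h=18: full span → s += 18 → s = 18.0000
seg 2 [47.9°–75.1°] dwell: s stays 18.0000
seg 3 [75.1°–136.8°] cycloidal, h=9: θ=118.1° here. β=43, B=61.7. 9·(0.6969 − sin(2π·0.6969)/(2π)) = 7.6258 → s = 25.6258
radial distance = base radius + s = 29 + 25.6258 = 54.6258

54.6258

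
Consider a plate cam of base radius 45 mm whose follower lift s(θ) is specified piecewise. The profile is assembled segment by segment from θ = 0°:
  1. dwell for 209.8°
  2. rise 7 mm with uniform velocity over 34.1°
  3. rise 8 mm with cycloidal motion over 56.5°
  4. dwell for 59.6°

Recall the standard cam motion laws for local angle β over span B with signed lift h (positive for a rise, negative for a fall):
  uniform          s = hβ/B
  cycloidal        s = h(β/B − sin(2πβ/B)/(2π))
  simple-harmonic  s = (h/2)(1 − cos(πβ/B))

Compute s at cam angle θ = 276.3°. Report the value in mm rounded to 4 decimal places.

seg 1 [0°–209.8°] dwell: s stays 0.0000
seg 2 [209.8°–243.9°] uniform, h=7: full span → s += 7 → s = 7.0000
seg 3 [243.9°–300.4°] cycloidal, h=8: θ=276.3° here. β=32.4, B=56.5. 8·(0.5735 − sin(2π·0.5735)/(2π)) = 5.1546 → s = 12.1546

12.1546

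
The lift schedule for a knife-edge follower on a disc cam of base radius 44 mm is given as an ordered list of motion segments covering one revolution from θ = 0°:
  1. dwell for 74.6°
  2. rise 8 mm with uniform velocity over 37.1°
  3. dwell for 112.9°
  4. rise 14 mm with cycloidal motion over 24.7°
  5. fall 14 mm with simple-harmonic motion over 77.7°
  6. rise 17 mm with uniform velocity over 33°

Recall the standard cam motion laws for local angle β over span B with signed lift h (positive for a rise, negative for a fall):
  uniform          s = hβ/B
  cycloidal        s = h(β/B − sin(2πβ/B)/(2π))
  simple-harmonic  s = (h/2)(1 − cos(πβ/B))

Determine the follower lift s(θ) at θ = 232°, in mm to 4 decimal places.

seg 1 [0°–74.6°] dwell: s stays 0.0000
seg 2 [74.6°–111.7°] uniform, h=8: full span → s += 8 → s = 8.0000
seg 3 [111.7°–224.6°] dwell: s stays 8.0000
seg 4 [224.6°–249.3°] cycloidal, h=14: θ=232° here. β=7.4, B=24.7. 14·(0.2996 − sin(2π·0.2996)/(2π)) = 2.0735 → s = 10.0735

10.0735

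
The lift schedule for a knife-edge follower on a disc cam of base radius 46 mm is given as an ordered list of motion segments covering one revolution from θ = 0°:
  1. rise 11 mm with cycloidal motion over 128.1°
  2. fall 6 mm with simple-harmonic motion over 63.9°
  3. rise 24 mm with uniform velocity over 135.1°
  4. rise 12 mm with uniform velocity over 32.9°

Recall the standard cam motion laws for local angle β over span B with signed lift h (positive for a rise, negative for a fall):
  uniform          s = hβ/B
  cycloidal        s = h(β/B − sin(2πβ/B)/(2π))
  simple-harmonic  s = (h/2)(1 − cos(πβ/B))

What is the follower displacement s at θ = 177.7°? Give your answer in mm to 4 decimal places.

seg 1 [0°–128.1°] cycloidal, h=11: full span → s += 11 → s = 11.0000
seg 2 [128.1°–192°] simple-harmonic, h=-6: θ=177.7° here. β=49.6, B=63.9. -6/2·(1 − cos(π·0.7762)) = -5.2886 → s = 5.7114

5.7114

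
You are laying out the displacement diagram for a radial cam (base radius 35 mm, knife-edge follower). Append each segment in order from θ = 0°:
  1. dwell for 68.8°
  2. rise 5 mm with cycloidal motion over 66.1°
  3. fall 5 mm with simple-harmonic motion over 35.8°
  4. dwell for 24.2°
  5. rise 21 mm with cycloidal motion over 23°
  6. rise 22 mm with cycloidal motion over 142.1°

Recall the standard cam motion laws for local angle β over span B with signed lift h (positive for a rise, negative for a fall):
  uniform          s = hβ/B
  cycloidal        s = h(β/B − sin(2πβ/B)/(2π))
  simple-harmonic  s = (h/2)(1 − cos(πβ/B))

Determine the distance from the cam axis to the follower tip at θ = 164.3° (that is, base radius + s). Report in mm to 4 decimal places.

seg 1 [0°–68.8°] dwell: s stays 0.0000
seg 2 [68.8°–134.9°] cycloidal, h=5: full span → s += 5 → s = 5.0000
seg 3 [134.9°–170.7°] simple-harmonic, h=-5: θ=164.3° here. β=29.4, B=35.8. -5/2·(1 − cos(π·0.8212)) = -4.6160 → s = 0.3840
radial distance = base radius + s = 35 + 0.3840 = 35.3840

35.3840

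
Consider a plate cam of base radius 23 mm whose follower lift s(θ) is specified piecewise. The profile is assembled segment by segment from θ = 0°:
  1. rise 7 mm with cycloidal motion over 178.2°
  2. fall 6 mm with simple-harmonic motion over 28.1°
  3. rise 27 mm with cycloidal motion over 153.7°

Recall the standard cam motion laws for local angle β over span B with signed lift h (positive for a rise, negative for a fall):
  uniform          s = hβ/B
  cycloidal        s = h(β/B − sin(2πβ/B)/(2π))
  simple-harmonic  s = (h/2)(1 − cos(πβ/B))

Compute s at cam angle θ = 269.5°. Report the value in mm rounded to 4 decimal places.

seg 1 [0°–178.2°] cycloidal, h=7: full span → s += 7 → s = 7.0000
seg 2 [178.2°–206.3°] simple-harmonic, h=-6: full span → s += -6 → s = 1.0000
seg 3 [206.3°–360°] cycloidal, h=27: θ=269.5° here. β=63.2, B=153.7. 27·(0.4112 − sin(2π·0.4112)/(2π)) = 8.8268 → s = 9.8268

9.8268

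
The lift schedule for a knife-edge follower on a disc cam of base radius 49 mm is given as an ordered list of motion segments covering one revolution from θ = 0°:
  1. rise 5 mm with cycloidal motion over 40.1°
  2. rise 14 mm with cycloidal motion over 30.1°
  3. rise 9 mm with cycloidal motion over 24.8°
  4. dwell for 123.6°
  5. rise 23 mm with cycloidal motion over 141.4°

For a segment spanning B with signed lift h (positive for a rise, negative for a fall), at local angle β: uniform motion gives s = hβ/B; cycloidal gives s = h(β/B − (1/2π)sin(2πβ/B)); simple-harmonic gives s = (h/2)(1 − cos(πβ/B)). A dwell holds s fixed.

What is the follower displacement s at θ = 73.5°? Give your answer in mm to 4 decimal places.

seg 1 [0°–40.1°] cycloidal, h=5: full span → s += 5 → s = 5.0000
seg 2 [40.1°–70.2°] cycloidal, h=14: full span → s += 14 → s = 19.0000
seg 3 [70.2°–95°] cycloidal, h=9: θ=73.5° here. β=3.3, B=24.8. 9·(0.1331 − sin(2π·0.1331)/(2π)) = 0.1347 → s = 19.1347

19.1347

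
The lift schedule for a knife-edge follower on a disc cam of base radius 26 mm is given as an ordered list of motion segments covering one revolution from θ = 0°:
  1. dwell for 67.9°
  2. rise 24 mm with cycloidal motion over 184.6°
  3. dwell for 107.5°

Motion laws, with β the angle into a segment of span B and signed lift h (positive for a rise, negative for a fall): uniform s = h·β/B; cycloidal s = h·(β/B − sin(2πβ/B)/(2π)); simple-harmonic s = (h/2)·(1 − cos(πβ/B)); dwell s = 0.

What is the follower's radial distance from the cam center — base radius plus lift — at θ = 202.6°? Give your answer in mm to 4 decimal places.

seg 1 [0°–67.9°] dwell: s stays 0.0000
seg 2 [67.9°–252.5°] cycloidal, h=24: θ=202.6° here. β=134.7, B=184.6. 24·(0.7297 − sin(2π·0.7297)/(2π)) = 21.3011 → s = 21.3011
radial distance = base radius + s = 26 + 21.3011 = 47.3011

47.3011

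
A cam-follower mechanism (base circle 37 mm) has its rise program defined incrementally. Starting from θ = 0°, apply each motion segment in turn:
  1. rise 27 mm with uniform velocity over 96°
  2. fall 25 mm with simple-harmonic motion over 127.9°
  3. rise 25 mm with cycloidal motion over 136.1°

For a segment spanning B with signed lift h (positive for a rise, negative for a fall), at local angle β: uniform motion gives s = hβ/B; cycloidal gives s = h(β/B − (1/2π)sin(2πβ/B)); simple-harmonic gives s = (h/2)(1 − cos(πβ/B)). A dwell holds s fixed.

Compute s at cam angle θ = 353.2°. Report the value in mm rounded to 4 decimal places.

seg 1 [0°–96°] uniform, h=27: full span → s += 27 → s = 27.0000
seg 2 [96°–223.9°] simple-harmonic, h=-25: full span → s += -25 → s = 2.0000
seg 3 [223.9°–360°] cycloidal, h=25: θ=353.2° here. β=129.3, B=136.1. 25·(0.9500 − sin(2π·0.9500)/(2π)) = 24.9796 → s = 26.9796

26.9796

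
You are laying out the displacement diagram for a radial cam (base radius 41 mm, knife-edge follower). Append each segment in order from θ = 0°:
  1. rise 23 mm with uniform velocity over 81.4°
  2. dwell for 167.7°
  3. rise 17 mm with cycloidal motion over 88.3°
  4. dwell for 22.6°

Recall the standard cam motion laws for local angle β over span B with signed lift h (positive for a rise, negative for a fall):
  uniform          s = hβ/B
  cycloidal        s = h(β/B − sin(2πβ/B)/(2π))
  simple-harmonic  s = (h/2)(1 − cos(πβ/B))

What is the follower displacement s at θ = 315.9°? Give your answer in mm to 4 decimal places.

seg 1 [0°–81.4°] uniform, h=23: full span → s += 23 → s = 23.0000
seg 2 [81.4°–249.1°] dwell: s stays 23.0000
seg 3 [249.1°–337.4°] cycloidal, h=17: θ=315.9° here. β=66.8, B=88.3. 17·(0.7565 − sin(2π·0.7565)/(2π)) = 15.5641 → s = 38.5641

38.5641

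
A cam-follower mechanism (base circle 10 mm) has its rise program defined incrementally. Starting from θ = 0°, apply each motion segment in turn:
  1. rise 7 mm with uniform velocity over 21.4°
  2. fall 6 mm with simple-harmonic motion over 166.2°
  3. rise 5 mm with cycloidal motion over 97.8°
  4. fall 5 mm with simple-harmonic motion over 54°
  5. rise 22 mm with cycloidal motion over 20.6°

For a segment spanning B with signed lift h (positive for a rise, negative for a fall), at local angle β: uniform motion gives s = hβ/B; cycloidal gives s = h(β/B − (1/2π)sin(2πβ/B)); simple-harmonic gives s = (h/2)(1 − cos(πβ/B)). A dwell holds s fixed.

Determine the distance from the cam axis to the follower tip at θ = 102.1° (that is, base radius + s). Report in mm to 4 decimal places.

seg 1 [0°–21.4°] uniform, h=7: full span → s += 7 → s = 7.0000
seg 2 [21.4°–187.6°] simple-harmonic, h=-6: θ=102.1° here. β=80.7, B=166.2. -6/2·(1 − cos(π·0.4856)) = -2.8639 → s = 4.1361
radial distance = base radius + s = 10 + 4.1361 = 14.1361

14.1361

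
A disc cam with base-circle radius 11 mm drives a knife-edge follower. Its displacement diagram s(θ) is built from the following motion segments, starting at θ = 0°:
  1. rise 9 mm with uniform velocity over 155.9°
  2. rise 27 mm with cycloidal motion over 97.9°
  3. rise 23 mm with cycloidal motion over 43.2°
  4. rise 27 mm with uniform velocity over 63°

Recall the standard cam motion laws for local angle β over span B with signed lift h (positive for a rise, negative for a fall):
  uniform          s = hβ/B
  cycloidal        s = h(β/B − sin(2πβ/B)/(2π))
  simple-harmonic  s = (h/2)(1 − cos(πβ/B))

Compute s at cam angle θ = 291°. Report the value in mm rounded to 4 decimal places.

seg 1 [0°–155.9°] uniform, h=9: full span → s += 9 → s = 9.0000
seg 2 [155.9°–253.8°] cycloidal, h=27: full span → s += 27 → s = 36.0000
seg 3 [253.8°–297°] cycloidal, h=23: θ=291° here. β=37.2, B=43.2. 23·(0.8611 − sin(2π·0.8611)/(2π)) = 22.6097 → s = 58.6097

58.6097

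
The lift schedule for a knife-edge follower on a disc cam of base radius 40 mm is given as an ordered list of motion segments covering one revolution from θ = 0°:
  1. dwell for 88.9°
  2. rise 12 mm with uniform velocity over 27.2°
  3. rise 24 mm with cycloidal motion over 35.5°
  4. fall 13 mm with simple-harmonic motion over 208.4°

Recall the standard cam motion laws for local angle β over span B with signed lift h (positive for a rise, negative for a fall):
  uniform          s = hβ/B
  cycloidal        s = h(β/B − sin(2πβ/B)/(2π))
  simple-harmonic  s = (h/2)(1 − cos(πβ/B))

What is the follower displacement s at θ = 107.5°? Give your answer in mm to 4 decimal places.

seg 1 [0°–88.9°] dwell: s stays 0.0000
seg 2 [88.9°–116.1°] uniform, h=12: θ=107.5° here. β=18.6, B=27.2. 12·18.6/27.2 = 8.2059 → s = 8.2059

8.2059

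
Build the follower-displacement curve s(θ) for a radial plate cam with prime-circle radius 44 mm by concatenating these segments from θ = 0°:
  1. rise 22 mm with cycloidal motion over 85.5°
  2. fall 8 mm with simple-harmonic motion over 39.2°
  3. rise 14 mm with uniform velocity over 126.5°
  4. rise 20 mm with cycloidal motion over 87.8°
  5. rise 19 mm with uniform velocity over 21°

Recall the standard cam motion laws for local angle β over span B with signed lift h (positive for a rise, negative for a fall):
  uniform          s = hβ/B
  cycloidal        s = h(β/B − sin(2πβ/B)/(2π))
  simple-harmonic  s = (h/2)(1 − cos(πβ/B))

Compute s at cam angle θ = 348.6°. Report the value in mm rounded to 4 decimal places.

seg 1 [0°–85.5°] cycloidal, h=22: full span → s += 22 → s = 22.0000
seg 2 [85.5°–124.7°] simple-harmonic, h=-8: full span → s += -8 → s = 14.0000
seg 3 [124.7°–251.2°] uniform, h=14: full span → s += 14 → s = 28.0000
seg 4 [251.2°–339°] cycloidal, h=20: full span → s += 20 → s = 48.0000
seg 5 [339°–360°] uniform, h=19: θ=348.6° here. β=9.6, B=21. 19·9.6/21 = 8.6857 → s = 56.6857

56.6857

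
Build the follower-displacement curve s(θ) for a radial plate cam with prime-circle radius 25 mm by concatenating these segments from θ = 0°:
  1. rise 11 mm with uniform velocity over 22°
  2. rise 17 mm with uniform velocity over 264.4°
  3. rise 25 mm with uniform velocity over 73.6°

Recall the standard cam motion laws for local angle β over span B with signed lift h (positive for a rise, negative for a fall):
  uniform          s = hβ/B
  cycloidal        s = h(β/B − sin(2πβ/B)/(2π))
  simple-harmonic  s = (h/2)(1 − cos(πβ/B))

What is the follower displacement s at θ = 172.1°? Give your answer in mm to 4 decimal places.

seg 1 [0°–22°] uniform, h=11: full span → s += 11 → s = 11.0000
seg 2 [22°–286.4°] uniform, h=17: θ=172.1° here. β=150.1, B=264.4. 17·150.1/264.4 = 9.6509 → s = 20.6509

20.6509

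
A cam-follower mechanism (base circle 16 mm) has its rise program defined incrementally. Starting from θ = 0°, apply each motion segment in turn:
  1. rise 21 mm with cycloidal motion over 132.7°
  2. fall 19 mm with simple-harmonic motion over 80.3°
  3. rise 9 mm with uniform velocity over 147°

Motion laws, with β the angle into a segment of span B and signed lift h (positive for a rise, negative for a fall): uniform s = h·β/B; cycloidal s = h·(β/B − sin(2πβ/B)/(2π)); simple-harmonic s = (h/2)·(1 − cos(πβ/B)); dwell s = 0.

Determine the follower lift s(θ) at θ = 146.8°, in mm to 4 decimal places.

seg 1 [0°–132.7°] cycloidal, h=21: full span → s += 21 → s = 21.0000
seg 2 [132.7°–213°] simple-harmonic, h=-19: θ=146.8° here. β=14.1, B=80.3. -19/2·(1 − cos(π·0.1756)) = -1.4092 → s = 19.5908

19.5908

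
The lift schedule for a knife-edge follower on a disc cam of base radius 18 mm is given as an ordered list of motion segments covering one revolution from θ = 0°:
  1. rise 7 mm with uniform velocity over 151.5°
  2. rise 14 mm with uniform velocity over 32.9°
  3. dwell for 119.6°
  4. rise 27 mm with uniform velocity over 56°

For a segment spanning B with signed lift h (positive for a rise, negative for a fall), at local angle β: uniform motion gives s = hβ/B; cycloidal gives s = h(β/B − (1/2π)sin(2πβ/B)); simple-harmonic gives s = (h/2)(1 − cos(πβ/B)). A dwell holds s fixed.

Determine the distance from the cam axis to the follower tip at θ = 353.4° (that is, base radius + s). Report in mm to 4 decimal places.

seg 1 [0°–151.5°] uniform, h=7: full span → s += 7 → s = 7.0000
seg 2 [151.5°–184.4°] uniform, h=14: full span → s += 14 → s = 21.0000
seg 3 [184.4°–304°] dwell: s stays 21.0000
seg 4 [304°–360°] uniform, h=27: θ=353.4° here. β=49.4, B=56. 27·49.4/56 = 23.8179 → s = 44.8179
radial distance = base radius + s = 18 + 44.8179 = 62.8179

62.8179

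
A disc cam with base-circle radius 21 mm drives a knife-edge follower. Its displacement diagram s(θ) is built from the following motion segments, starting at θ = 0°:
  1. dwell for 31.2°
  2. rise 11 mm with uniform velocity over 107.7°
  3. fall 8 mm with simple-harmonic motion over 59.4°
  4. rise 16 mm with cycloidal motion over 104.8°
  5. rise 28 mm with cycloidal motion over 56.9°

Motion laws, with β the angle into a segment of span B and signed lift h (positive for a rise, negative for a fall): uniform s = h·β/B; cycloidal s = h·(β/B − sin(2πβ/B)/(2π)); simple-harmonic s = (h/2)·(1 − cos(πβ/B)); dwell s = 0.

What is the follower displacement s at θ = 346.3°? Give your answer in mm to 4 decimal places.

seg 1 [0°–31.2°] dwell: s stays 0.0000
seg 2 [31.2°–138.9°] uniform, h=11: full span → s += 11 → s = 11.0000
seg 3 [138.9°–198.3°] simple-harmonic, h=-8: full span → s += -8 → s = 3.0000
seg 4 [198.3°–303.1°] cycloidal, h=16: full span → s += 16 → s = 19.0000
seg 5 [303.1°–360°] cycloidal, h=28: θ=346.3° here. β=43.2, B=56.9. 28·(0.7592 − sin(2π·0.7592)/(2π)) = 25.7072 → s = 44.7072

44.7072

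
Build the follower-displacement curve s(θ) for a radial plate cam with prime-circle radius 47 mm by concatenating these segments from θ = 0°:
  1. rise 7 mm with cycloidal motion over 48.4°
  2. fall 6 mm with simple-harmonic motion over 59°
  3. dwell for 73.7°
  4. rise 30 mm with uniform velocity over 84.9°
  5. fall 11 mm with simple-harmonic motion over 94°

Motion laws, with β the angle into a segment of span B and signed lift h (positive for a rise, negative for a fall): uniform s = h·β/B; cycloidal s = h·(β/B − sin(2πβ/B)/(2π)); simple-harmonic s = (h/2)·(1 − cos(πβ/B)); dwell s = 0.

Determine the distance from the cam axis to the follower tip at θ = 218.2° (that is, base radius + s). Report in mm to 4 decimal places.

seg 1 [0°–48.4°] cycloidal, h=7: full span → s += 7 → s = 7.0000
seg 2 [48.4°–107.4°] simple-harmonic, h=-6: full span → s += -6 → s = 1.0000
seg 3 [107.4°–181.1°] dwell: s stays 1.0000
seg 4 [181.1°–266°] uniform, h=30: θ=218.2° here. β=37.1, B=84.9. 30·37.1/84.9 = 13.1095 → s = 14.1095
radial distance = base radius + s = 47 + 14.1095 = 61.1095

61.1095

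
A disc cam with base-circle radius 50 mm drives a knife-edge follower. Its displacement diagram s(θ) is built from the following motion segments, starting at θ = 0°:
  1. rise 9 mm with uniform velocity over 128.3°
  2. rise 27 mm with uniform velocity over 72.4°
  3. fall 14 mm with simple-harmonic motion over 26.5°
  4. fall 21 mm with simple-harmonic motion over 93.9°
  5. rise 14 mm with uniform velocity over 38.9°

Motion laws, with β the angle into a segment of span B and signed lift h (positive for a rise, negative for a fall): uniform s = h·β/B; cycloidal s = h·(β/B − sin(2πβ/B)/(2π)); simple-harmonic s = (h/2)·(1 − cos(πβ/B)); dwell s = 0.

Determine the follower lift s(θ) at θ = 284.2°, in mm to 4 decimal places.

seg 1 [0°–128.3°] uniform, h=9: full span → s += 9 → s = 9.0000
seg 2 [128.3°–200.7°] uniform, h=27: full span → s += 27 → s = 36.0000
seg 3 [200.7°–227.2°] simple-harmonic, h=-14: full span → s += -14 → s = 22.0000
seg 4 [227.2°–321.1°] simple-harmonic, h=-21: θ=284.2° here. β=57, B=93.9. -21/2·(1 − cos(π·0.6070)) = -13.9644 → s = 8.0356

8.0356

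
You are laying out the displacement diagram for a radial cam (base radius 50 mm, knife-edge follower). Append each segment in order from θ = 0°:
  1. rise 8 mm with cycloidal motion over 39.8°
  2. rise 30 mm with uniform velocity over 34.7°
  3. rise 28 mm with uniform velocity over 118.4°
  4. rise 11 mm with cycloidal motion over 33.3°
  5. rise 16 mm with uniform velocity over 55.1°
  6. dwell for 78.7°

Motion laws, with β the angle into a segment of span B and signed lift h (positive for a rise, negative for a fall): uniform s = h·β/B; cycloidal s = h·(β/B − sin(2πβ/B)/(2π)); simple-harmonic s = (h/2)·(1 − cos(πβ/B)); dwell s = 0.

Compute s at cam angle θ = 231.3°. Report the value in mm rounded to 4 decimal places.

seg 1 [0°–39.8°] cycloidal, h=8: full span → s += 8 → s = 8.0000
seg 2 [39.8°–74.5°] uniform, h=30: full span → s += 30 → s = 38.0000
seg 3 [74.5°–192.9°] uniform, h=28: full span → s += 28 → s = 66.0000
seg 4 [192.9°–226.2°] cycloidal, h=11: full span → s += 11 → s = 77.0000
seg 5 [226.2°–281.3°] uniform, h=16: θ=231.3° here. β=5.1, B=55.1. 16·5.1/55.1 = 1.4809 → s = 78.4809

78.4809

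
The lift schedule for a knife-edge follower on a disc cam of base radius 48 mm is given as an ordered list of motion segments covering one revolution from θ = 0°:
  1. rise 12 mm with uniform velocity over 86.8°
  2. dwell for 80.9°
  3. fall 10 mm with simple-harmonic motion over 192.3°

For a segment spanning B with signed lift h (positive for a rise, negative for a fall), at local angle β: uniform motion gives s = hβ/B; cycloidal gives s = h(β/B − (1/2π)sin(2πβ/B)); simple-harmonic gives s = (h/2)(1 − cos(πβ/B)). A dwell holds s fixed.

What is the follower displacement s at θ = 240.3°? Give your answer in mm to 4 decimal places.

seg 1 [0°–86.8°] uniform, h=12: full span → s += 12 → s = 12.0000
seg 2 [86.8°–167.7°] dwell: s stays 12.0000
seg 3 [167.7°–360°] simple-harmonic, h=-10: θ=240.3° here. β=72.6, B=192.3. -10/2·(1 − cos(π·0.3775)) = -3.1234 → s = 8.8766

8.8766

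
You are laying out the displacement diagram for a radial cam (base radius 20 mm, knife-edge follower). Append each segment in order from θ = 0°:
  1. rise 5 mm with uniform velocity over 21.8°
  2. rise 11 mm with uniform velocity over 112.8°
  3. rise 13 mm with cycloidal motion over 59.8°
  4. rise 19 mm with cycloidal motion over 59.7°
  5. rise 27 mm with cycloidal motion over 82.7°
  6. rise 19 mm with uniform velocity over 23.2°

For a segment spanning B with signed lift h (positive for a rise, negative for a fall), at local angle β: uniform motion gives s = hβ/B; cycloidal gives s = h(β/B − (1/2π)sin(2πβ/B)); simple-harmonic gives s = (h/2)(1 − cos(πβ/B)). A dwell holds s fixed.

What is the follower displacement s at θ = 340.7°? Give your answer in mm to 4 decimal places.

seg 1 [0°–21.8°] uniform, h=5: full span → s += 5 → s = 5.0000
seg 2 [21.8°–134.6°] uniform, h=11: full span → s += 11 → s = 16.0000
seg 3 [134.6°–194.4°] cycloidal, h=13: full span → s += 13 → s = 29.0000
seg 4 [194.4°–254.1°] cycloidal, h=19: full span → s += 19 → s = 48.0000
seg 5 [254.1°–336.8°] cycloidal, h=27: full span → s += 27 → s = 75.0000
seg 6 [336.8°–360°] uniform, h=19: θ=340.7° here. β=3.9, B=23.2. 19·3.9/23.2 = 3.1940 → s = 78.1940

78.1940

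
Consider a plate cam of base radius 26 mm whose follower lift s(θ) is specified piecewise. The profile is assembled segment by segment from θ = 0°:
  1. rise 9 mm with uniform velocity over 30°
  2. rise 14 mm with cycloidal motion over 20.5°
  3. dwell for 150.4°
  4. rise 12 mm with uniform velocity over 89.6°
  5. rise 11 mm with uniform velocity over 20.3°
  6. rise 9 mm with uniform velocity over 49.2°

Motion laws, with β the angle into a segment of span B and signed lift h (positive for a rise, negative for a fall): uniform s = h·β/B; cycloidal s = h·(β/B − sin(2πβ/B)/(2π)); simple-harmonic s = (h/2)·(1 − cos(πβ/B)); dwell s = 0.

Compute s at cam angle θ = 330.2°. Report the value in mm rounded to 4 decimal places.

seg 1 [0°–30°] uniform, h=9: full span → s += 9 → s = 9.0000
seg 2 [30°–50.5°] cycloidal, h=14: full span → s += 14 → s = 23.0000
seg 3 [50.5°–200.9°] dwell: s stays 23.0000
seg 4 [200.9°–290.5°] uniform, h=12: full span → s += 12 → s = 35.0000
seg 5 [290.5°–310.8°] uniform, h=11: full span → s += 11 → s = 46.0000
seg 6 [310.8°–360°] uniform, h=9: θ=330.2° here. β=19.4, B=49.2. 9·19.4/49.2 = 3.5488 → s = 49.5488

49.5488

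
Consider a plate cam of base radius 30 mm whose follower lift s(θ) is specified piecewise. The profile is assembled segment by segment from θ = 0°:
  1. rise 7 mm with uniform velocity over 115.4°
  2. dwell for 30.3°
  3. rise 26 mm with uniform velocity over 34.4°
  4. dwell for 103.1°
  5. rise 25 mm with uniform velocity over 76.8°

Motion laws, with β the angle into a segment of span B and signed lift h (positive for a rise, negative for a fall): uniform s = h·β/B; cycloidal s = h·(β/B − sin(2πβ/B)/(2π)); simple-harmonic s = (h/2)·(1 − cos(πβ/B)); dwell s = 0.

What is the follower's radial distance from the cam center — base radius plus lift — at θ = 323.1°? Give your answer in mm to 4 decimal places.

seg 1 [0°–115.4°] uniform, h=7: full span → s += 7 → s = 7.0000
seg 2 [115.4°–145.7°] dwell: s stays 7.0000
seg 3 [145.7°–180.1°] uniform, h=26: full span → s += 26 → s = 33.0000
seg 4 [180.1°–283.2°] dwell: s stays 33.0000
seg 5 [283.2°–360°] uniform, h=25: θ=323.1° here. β=39.9, B=76.8. 25·39.9/76.8 = 12.9883 → s = 45.9883
radial distance = base radius + s = 30 + 45.9883 = 75.9883

75.9883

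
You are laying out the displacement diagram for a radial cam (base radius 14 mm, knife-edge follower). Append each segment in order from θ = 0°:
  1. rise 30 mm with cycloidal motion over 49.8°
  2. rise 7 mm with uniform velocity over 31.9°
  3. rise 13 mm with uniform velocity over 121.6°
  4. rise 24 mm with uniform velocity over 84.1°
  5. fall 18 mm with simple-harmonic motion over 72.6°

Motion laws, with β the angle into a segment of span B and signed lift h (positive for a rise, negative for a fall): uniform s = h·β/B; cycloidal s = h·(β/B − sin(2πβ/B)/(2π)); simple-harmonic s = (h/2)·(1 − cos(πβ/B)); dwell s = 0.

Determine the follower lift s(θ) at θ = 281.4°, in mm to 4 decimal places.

seg 1 [0°–49.8°] cycloidal, h=30: full span → s += 30 → s = 30.0000
seg 2 [49.8°–81.7°] uniform, h=7: full span → s += 7 → s = 37.0000
seg 3 [81.7°–203.3°] uniform, h=13: full span → s += 13 → s = 50.0000
seg 4 [203.3°–287.4°] uniform, h=24: θ=281.4° here. β=78.1, B=84.1. 24·78.1/84.1 = 22.2878 → s = 72.2878

72.2878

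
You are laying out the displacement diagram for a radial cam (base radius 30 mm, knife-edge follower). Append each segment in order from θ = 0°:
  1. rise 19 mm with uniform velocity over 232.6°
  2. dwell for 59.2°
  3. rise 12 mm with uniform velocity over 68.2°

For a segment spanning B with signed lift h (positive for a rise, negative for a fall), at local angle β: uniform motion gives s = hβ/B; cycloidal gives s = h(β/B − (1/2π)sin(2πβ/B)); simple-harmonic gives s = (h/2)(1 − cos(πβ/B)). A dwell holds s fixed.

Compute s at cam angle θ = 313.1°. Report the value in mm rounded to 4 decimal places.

seg 1 [0°–232.6°] uniform, h=19: full span → s += 19 → s = 19.0000
seg 2 [232.6°–291.8°] dwell: s stays 19.0000
seg 3 [291.8°–360°] uniform, h=12: θ=313.1° here. β=21.3, B=68.2. 12·21.3/68.2 = 3.7478 → s = 22.7478

22.7478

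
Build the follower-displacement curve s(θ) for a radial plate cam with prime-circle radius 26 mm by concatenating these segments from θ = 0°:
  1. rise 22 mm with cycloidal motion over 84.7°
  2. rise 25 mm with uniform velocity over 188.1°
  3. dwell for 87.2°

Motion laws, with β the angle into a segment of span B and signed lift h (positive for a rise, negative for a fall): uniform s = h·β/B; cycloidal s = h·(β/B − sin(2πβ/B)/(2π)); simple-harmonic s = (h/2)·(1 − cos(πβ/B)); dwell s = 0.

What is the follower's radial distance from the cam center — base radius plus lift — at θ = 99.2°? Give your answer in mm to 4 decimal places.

seg 1 [0°–84.7°] cycloidal, h=22: full span → s += 22 → s = 22.0000
seg 2 [84.7°–272.8°] uniform, h=25: θ=99.2° here. β=14.5, B=188.1. 25·14.5/188.1 = 1.9272 → s = 23.9272
radial distance = base radius + s = 26 + 23.9272 = 49.9272

49.9272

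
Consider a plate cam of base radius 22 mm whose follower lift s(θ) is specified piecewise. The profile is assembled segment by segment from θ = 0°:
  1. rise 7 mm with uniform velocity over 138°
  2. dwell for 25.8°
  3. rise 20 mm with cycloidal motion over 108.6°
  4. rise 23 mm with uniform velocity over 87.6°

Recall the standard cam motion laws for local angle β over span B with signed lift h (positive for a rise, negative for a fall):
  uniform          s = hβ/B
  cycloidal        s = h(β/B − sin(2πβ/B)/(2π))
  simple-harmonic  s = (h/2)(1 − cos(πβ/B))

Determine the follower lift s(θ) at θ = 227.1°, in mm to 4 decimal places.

seg 1 [0°–138°] uniform, h=7: full span → s += 7 → s = 7.0000
seg 2 [138°–163.8°] dwell: s stays 7.0000
seg 3 [163.8°–272.4°] cycloidal, h=20: θ=227.1° here. β=63.3, B=108.6. 20·(0.5829 − sin(2π·0.5829)/(2π)) = 13.2410 → s = 20.2410

20.2410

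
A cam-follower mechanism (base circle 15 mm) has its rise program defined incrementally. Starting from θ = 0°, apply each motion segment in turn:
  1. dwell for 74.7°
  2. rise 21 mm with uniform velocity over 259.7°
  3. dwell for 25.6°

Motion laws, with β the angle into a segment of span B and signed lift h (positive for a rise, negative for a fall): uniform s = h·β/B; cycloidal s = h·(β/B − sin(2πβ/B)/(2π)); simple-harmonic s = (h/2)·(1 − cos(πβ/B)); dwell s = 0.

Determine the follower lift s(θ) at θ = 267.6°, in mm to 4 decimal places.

seg 1 [0°–74.7°] dwell: s stays 0.0000
seg 2 [74.7°–334.4°] uniform, h=21: θ=267.6° here. β=192.9, B=259.7. 21·192.9/259.7 = 15.5984 → s = 15.5984

15.5984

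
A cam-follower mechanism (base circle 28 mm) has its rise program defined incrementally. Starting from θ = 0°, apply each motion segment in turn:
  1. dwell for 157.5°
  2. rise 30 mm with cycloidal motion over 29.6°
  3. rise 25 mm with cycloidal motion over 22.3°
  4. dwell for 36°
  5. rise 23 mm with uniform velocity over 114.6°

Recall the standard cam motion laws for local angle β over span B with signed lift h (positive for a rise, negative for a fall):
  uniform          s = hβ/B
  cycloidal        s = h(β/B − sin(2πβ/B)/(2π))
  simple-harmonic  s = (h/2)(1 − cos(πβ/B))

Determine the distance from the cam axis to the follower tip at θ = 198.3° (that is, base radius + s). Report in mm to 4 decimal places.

seg 1 [0°–157.5°] dwell: s stays 0.0000
seg 2 [157.5°–187.1°] cycloidal, h=30: full span → s += 30 → s = 30.0000
seg 3 [187.1°–209.4°] cycloidal, h=25: θ=198.3° here. β=11.2, B=22.3. 25·(0.5022 − sin(2π·0.5022)/(2π)) = 12.6121 → s = 42.6121
radial distance = base radius + s = 28 + 42.6121 = 70.6121

70.6121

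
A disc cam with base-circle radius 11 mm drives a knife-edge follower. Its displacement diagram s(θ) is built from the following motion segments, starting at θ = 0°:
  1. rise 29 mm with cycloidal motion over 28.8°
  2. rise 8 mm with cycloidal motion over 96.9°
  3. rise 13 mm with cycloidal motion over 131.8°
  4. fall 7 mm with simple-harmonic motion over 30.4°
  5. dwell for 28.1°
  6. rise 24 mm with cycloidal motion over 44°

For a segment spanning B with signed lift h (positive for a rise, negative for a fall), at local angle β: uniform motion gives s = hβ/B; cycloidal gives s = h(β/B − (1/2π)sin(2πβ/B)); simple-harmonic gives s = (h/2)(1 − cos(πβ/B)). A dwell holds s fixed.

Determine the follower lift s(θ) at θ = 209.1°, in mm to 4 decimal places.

seg 1 [0°–28.8°] cycloidal, h=29: full span → s += 29 → s = 29.0000
seg 2 [28.8°–125.7°] cycloidal, h=8: full span → s += 8 → s = 37.0000
seg 3 [125.7°–257.5°] cycloidal, h=13: θ=209.1° here. β=83.4, B=131.8. 13·(0.6328 − sin(2π·0.6328)/(2π)) = 9.7588 → s = 46.7588

46.7588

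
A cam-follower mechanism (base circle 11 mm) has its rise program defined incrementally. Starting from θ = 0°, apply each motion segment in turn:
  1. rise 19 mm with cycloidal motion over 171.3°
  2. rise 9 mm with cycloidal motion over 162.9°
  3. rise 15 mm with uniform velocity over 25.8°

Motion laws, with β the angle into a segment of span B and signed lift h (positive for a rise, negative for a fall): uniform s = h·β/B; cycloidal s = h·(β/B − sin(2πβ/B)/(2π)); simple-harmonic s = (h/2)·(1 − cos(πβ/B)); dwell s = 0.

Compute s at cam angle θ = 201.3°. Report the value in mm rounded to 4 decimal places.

seg 1 [0°–171.3°] cycloidal, h=19: full span → s += 19 → s = 19.0000
seg 2 [171.3°–334.2°] cycloidal, h=9: θ=201.3° here. β=30, B=162.9. 9·(0.1842 − sin(2π·0.1842)/(2π)) = 0.3459 → s = 19.3459

19.3459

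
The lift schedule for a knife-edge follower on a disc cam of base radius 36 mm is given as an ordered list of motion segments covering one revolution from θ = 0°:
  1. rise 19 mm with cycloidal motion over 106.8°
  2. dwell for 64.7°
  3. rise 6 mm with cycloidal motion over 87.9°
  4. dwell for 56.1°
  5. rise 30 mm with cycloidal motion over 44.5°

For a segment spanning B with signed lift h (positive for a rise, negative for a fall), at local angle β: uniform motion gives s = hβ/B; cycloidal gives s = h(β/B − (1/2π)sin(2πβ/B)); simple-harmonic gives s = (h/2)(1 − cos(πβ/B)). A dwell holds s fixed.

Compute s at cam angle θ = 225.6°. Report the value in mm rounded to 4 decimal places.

seg 1 [0°–106.8°] cycloidal, h=19: full span → s += 19 → s = 19.0000
seg 2 [106.8°–171.5°] dwell: s stays 19.0000
seg 3 [171.5°–259.4°] cycloidal, h=6: θ=225.6° here. β=54.1, B=87.9. 6·(0.6155 − sin(2π·0.6155)/(2π)) = 4.3265 → s = 23.3265

23.3265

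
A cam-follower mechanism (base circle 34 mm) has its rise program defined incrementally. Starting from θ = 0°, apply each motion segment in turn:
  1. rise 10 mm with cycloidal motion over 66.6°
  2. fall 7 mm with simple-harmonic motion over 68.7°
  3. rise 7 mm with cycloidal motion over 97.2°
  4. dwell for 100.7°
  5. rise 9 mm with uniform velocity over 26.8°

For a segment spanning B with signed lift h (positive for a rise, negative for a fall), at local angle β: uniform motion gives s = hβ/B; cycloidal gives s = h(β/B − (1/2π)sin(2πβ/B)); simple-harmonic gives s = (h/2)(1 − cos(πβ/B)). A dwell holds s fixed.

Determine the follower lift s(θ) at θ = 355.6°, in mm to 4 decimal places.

seg 1 [0°–66.6°] cycloidal, h=10: full span → s += 10 → s = 10.0000
seg 2 [66.6°–135.3°] simple-harmonic, h=-7: full span → s += -7 → s = 3.0000
seg 3 [135.3°–232.5°] cycloidal, h=7: full span → s += 7 → s = 10.0000
seg 4 [232.5°–333.2°] dwell: s stays 10.0000
seg 5 [333.2°–360°] uniform, h=9: θ=355.6° here. β=22.4, B=26.8. 9·22.4/26.8 = 7.5224 → s = 17.5224

17.5224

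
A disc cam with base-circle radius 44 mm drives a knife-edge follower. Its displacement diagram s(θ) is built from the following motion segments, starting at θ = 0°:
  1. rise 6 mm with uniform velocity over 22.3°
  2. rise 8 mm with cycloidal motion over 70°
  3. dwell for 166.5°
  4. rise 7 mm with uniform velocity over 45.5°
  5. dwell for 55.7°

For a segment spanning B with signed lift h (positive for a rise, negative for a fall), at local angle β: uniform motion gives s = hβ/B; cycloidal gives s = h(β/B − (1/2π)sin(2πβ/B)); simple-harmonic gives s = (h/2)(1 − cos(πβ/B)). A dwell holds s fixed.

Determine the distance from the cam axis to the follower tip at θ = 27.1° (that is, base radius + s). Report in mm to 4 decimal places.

seg 1 [0°–22.3°] uniform, h=6: full span → s += 6 → s = 6.0000
seg 2 [22.3°–92.3°] cycloidal, h=8: θ=27.1° here. β=4.8, B=70. 8·(0.0686 − sin(2π·0.0686)/(2π)) = 0.0168 → s = 6.0168
radial distance = base radius + s = 44 + 6.0168 = 50.0168

50.0168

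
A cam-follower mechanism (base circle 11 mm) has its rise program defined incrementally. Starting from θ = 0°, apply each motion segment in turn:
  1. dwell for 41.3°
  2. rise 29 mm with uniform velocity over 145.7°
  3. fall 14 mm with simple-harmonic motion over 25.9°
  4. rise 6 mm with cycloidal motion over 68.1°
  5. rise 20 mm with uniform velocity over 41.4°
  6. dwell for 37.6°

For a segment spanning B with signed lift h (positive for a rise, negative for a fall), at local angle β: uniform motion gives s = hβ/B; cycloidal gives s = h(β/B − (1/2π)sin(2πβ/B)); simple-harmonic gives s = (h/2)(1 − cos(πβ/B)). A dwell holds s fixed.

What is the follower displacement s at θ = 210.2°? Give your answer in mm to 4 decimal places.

seg 1 [0°–41.3°] dwell: s stays 0.0000
seg 2 [41.3°–187°] uniform, h=29: full span → s += 29 → s = 29.0000
seg 3 [187°–212.9°] simple-harmonic, h=-14: θ=210.2° here. β=23.2, B=25.9. -14/2·(1 − cos(π·0.8958)) = -13.6279 → s = 15.3721

15.3721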